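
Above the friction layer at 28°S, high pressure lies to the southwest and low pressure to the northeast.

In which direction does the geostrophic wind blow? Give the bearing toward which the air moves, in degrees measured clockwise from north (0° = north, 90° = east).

315°

The pressure-gradient force points toward the northeast (bearing 045°).
Geostrophic balance: in the Southern Hemisphere the Coriolis force deflects motion to the left, so the geostrophic wind blows 90° to the left of the pressure-gradient force (low pressure on the right).
Rotating 045° by 90° counterclockwise gives 315° — the wind blows toward the northwest.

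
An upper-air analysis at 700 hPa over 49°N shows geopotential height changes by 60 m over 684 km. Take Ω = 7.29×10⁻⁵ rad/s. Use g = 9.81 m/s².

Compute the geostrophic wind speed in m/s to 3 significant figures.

Coriolis parameter at 49°N:
f = 2Ω sin φ = 2 × 7.29×10⁻⁵ × sin 49° = 1.10×10⁻⁴ s⁻¹
Height gradient: |∂Z/∂n| = 60 m / 684000 m = 8.77×10⁻⁵
On a pressure surface, geostrophic balance gives V_g = (g/f)|∂Z/∂n|:
V_g = 9.81 × 8.77×10⁻⁵ / 1.10×10⁻⁴ = 7.82 m/s

7.82 m/s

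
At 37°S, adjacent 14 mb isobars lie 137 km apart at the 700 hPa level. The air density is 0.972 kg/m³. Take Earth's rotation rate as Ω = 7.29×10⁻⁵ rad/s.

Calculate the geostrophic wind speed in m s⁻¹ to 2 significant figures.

120 m s⁻¹

Coriolis parameter at 37°S:
f = 2Ω sin φ = 2 × 7.29×10⁻⁵ × sin 37° = 8.77×10⁻⁵ s⁻¹
Pressure gradient: |∂P/∂n| = 1400 Pa / 137000 m = 1.02×10⁻² Pa/m
Geostrophic balance (pressure-gradient force = Coriolis force):
V_g = (1/(fρ)) |∂P/∂n| = 1.02×10⁻² / (8.77×10⁻⁵ × 0.972) = 120 m/s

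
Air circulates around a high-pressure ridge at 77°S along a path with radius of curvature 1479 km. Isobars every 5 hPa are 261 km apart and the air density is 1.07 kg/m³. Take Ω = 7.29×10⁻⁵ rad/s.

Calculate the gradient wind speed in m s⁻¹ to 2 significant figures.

13 m s⁻¹

Coriolis parameter at 77°S:
f = 2Ω sin φ = 2 × 7.29×10⁻⁵ × sin 77° = 1.42×10⁻⁴ s⁻¹
Pressure gradient: |∂P/∂n| = 500 Pa / 261000 m = 1.92×10⁻³ Pa/m
Geostrophic speed: V_g = |∂P/∂n|/(fρ) = 1.92×10⁻³/(1.42×10⁻⁴ × 1.07) = 12.6 m/s
Around a high, pressure-gradient force acts outward with centrifugal, so Coriolis balances both:
fV = (1/ρ)|∂P/∂n| + V²/R  →  V² − fR·V + fR·V_g = 0
With fR = 1.42×10⁻⁴ × 1479×10³ m = 210 m/s:
V = [fR − √((fR)² − 4 fR V_g)]/2 = [210 − √(210² − 4×210×12.6)]/2 = 13.5 m/s
Supergeostrophic (V > V_g = 12.6 m/s), as expected around a high.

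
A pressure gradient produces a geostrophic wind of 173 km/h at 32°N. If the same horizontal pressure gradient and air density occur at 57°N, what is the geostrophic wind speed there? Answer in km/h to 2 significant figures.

110 km/h

With the same pressure gradient and density, V_g ∝ 1/f ∝ 1/sin φ.
V₂ = V₁ · sin φ₁ / sin φ₂ = 173 × sin 32° / sin 57°
V₂ = 173 × 0.5299/0.8387 = 110 km/h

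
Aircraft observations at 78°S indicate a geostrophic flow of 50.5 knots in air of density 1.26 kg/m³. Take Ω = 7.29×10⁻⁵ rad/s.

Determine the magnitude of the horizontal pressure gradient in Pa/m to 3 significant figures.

Coriolis parameter at 78°S:
f = 2Ω sin φ = 2 × 7.29×10⁻⁵ × sin 78° = 1.43×10⁻⁴ s⁻¹
Wind speed in SI: 50.5 knots = 26.0 m/s
Geostrophic balance rearranged: |∂P/∂n| = f ρ V_g
|∂P/∂n| = 1.43×10⁻⁴ × 1.26 × 26.0 = 4.67×10⁻³ Pa/m

4.67×10⁻³ Pa/m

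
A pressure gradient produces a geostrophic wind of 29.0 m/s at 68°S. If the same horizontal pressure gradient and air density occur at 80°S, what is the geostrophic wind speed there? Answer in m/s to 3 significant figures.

With the same pressure gradient and density, V_g ∝ 1/f ∝ 1/sin φ.
V₂ = V₁ · sin φ₁ / sin φ₂ = 29.0 × sin 68° / sin 80°
V₂ = 29.0 × 0.9272/0.9848 = 27.3 m/s

27.3 m/s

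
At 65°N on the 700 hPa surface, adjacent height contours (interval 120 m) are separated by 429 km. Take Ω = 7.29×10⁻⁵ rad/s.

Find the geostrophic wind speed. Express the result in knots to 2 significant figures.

40 knots

Coriolis parameter at 65°N:
f = 2Ω sin φ = 2 × 7.29×10⁻⁵ × sin 65° = 1.32×10⁻⁴ s⁻¹
Height gradient: |∂Z/∂n| = 120 m / 429000 m = 2.80×10⁻⁴
On a pressure surface, geostrophic balance gives V_g = (g/f)|∂Z/∂n|:
V_g = 9.81 × 2.80×10⁻⁴ / 1.32×10⁻⁴ = 20.8 m/s
Converting: 20.8 m/s × 1.944 = 40 knots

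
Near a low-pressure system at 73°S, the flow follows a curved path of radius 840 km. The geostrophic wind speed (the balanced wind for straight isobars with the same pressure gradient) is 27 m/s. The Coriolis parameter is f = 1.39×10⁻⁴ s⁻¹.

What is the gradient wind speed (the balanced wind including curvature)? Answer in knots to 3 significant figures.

Around a low, centrifugal force acts outward with Coriolis, so pressure-gradient force balances both:
(1/ρ)|∂P/∂n| = fV + V²/R  →  V² + fR·V − fR·V_g = 0
With fR = 1.39×10⁻⁴ × 840×10³ m = 117 m/s:
V = [−fR + √((fR)² + 4 fR V_g)]/2 = [−117 + √(117² + 4×117×27)]/2 = 22.6 m/s
Subgeostrophic (V < V_g = 27 m/s), as expected around a low.
Converting: 22.6 m/s × 1.944 = 44.0 knots

44.0 knots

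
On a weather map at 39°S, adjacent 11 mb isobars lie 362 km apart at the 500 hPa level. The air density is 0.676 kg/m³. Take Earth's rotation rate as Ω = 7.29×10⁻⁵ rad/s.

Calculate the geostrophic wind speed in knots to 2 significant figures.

Coriolis parameter at 39°S:
f = 2Ω sin φ = 2 × 7.29×10⁻⁵ × sin 39° = 9.18×10⁻⁵ s⁻¹
Pressure gradient: |∂P/∂n| = 1100 Pa / 362000 m = 3.04×10⁻³ Pa/m
Geostrophic balance (pressure-gradient force = Coriolis force):
V_g = (1/(fρ)) |∂P/∂n| = 3.04×10⁻³ / (9.18×10⁻⁵ × 0.676) = 49.0 m/s
Converting: 49.0 m/s × 1.944 = 95 knots

95 knots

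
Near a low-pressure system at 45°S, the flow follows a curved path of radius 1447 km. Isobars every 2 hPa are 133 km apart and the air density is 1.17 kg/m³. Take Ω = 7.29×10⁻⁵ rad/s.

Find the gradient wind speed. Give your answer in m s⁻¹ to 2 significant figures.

Coriolis parameter at 45°S:
f = 2Ω sin φ = 2 × 7.29×10⁻⁵ × sin 45° = 1.03×10⁻⁴ s⁻¹
Pressure gradient: |∂P/∂n| = 200 Pa / 133000 m = 1.50×10⁻³ Pa/m
Geostrophic speed: V_g = |∂P/∂n|/(fρ) = 1.50×10⁻³/(1.03×10⁻⁴ × 1.17) = 12.5 m/s
Around a low, centrifugal force acts outward with Coriolis, so pressure-gradient force balances both:
(1/ρ)|∂P/∂n| = fV + V²/R  →  V² + fR·V − fR·V_g = 0
With fR = 1.03×10⁻⁴ × 1447×10³ m = 149 m/s:
V = [−fR + √((fR)² + 4 fR V_g)]/2 = [−149 + √(149² + 4×149×12.5)]/2 = 11.6 m/s
Subgeostrophic (V < V_g = 12.5 m/s), as expected around a low.

12 m s⁻¹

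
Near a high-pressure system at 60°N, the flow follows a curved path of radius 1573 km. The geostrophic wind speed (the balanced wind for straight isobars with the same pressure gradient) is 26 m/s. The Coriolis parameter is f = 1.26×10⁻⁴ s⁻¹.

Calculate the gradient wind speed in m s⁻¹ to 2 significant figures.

Around a high, pressure-gradient force acts outward with centrifugal, so Coriolis balances both:
fV = (1/ρ)|∂P/∂n| + V²/R  →  V² − fR·V + fR·V_g = 0
With fR = 1.26×10⁻⁴ × 1573×10³ m = 198 m/s:
V = [fR − √((fR)² − 4 fR V_g)]/2 = [198 − √(198² − 4×198×26)]/2 = 30.8 m/s
Supergeostrophic (V > V_g = 26 m/s), as expected around a high.

31 m s⁻¹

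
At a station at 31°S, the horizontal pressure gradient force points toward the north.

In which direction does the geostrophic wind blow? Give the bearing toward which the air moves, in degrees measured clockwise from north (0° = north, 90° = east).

The pressure-gradient force points toward the north (bearing 000°).
Geostrophic balance: in the Southern Hemisphere the Coriolis force deflects motion to the left, so the geostrophic wind blows 90° to the left of the pressure-gradient force (low pressure on the right).
Rotating 000° by 90° counterclockwise gives 270° — the wind blows toward the west.

270°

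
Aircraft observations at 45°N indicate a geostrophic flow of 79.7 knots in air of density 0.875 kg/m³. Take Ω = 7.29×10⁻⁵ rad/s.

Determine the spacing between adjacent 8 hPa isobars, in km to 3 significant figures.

216 km

Coriolis parameter at 45°N:
f = 2Ω sin φ = 2 × 7.29×10⁻⁵ × sin 45° = 1.03×10⁻⁴ s⁻¹
Wind speed in SI: 79.7 knots = 41.0 m/s
Geostrophic balance rearranged: |∂P/∂n| = f ρ V_g
|∂P/∂n| = 1.03×10⁻⁴ × 0.875 × 41.0 = 3.70×10⁻³ Pa/m
Isobar spacing: Δn = ΔP/|∂P/∂n| = 800 Pa / 3.70×10⁻³ Pa/m = 216293 m ≈ 216 km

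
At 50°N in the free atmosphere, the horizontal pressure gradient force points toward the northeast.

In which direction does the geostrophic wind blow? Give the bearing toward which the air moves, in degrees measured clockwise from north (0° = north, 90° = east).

135°

The pressure-gradient force points toward the northeast (bearing 045°).
Geostrophic balance: in the Northern Hemisphere the Coriolis force deflects motion to the right, so the geostrophic wind blows 90° to the right of the pressure-gradient force (low pressure on the left).
Rotating 045° by 90° clockwise gives 135° — the wind blows toward the southeast.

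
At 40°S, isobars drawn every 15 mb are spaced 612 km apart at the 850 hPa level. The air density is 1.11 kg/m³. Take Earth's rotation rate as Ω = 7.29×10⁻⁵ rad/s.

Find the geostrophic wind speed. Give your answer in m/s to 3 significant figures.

Coriolis parameter at 40°S:
f = 2Ω sin φ = 2 × 7.29×10⁻⁵ × sin 40° = 9.37×10⁻⁵ s⁻¹
Pressure gradient: |∂P/∂n| = 1500 Pa / 612000 m = 2.45×10⁻³ Pa/m
Geostrophic balance (pressure-gradient force = Coriolis force):
V_g = (1/(fρ)) |∂P/∂n| = 2.45×10⁻³ / (9.37×10⁻⁵ × 1.11) = 23.6 m/s

23.6 m/s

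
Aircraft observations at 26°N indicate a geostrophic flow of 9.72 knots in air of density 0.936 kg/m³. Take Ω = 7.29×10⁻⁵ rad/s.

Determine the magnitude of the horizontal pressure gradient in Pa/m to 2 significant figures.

3.0×10⁻⁴ Pa/m

Coriolis parameter at 26°N:
f = 2Ω sin φ = 2 × 7.29×10⁻⁵ × sin 26° = 6.39×10⁻⁵ s⁻¹
Wind speed in SI: 9.72 knots = 5.00 m/s
Geostrophic balance rearranged: |∂P/∂n| = f ρ V_g
|∂P/∂n| = 6.39×10⁻⁵ × 0.936 × 5.00 = 2.99×10⁻⁴ Pa/m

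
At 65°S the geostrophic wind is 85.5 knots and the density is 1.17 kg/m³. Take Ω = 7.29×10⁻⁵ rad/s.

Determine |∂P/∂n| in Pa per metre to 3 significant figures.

Coriolis parameter at 65°S:
f = 2Ω sin φ = 2 × 7.29×10⁻⁵ × sin 65° = 1.32×10⁻⁴ s⁻¹
Wind speed in SI: 85.5 knots = 44.0 m/s
Geostrophic balance rearranged: |∂P/∂n| = f ρ V_g
|∂P/∂n| = 1.32×10⁻⁴ × 1.17 × 44.0 = 6.80×10⁻³ Pa/m

6.80×10⁻³ Pa/m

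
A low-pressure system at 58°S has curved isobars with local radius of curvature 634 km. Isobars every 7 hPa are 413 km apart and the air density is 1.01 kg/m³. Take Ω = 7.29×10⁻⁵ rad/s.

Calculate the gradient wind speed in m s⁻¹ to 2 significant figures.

Coriolis parameter at 58°S:
f = 2Ω sin φ = 2 × 7.29×10⁻⁵ × sin 58° = 1.24×10⁻⁴ s⁻¹
Pressure gradient: |∂P/∂n| = 700 Pa / 413000 m = 1.69×10⁻³ Pa/m
Geostrophic speed: V_g = |∂P/∂n|/(fρ) = 1.69×10⁻³/(1.24×10⁻⁴ × 1.01) = 13.6 m/s
Around a low, centrifugal force acts outward with Coriolis, so pressure-gradient force balances both:
(1/ρ)|∂P/∂n| = fV + V²/R  →  V² + fR·V − fR·V_g = 0
With fR = 1.24×10⁻⁴ × 634×10³ m = 78.4 m/s:
V = [−fR + √((fR)² + 4 fR V_g)]/2 = [−78.4 + √(78.4² + 4×78.4×13.6)]/2 = 11.8 m/s
Subgeostrophic (V < V_g = 13.6 m/s), as expected around a low.

12 m s⁻¹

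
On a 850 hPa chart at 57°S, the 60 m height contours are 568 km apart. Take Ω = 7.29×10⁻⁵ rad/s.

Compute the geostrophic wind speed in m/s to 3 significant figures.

8.47 m/s

Coriolis parameter at 57°S:
f = 2Ω sin φ = 2 × 7.29×10⁻⁵ × sin 57° = 1.22×10⁻⁴ s⁻¹
Height gradient: |∂Z/∂n| = 60 m / 568000 m = 1.06×10⁻⁴
On a pressure surface, geostrophic balance gives V_g = (g/f)|∂Z/∂n|:
V_g = 9.81 × 1.06×10⁻⁴ / 1.22×10⁻⁴ = 8.47 m/s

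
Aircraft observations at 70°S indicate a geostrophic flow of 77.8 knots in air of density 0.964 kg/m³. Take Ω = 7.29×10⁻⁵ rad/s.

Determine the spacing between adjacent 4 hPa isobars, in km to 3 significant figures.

Coriolis parameter at 70°S:
f = 2Ω sin φ = 2 × 7.29×10⁻⁵ × sin 70° = 1.37×10⁻⁴ s⁻¹
Wind speed in SI: 77.8 knots = 40.0 m/s
Geostrophic balance rearranged: |∂P/∂n| = f ρ V_g
|∂P/∂n| = 1.37×10⁻⁴ × 0.964 × 40.0 = 5.29×10⁻³ Pa/m
Isobar spacing: Δn = ΔP/|∂P/∂n| = 400 Pa / 5.29×10⁻³ Pa/m = 75670 m ≈ 75.7 km

75.7 km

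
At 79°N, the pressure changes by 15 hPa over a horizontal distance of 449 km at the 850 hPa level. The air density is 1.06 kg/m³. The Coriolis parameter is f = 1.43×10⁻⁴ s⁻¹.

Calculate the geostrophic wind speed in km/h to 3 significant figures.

79.3 km/h

Pressure gradient: |∂P/∂n| = 1500 Pa / 449000 m = 3.34×10⁻³ Pa/m
Geostrophic balance (pressure-gradient force = Coriolis force):
V_g = (1/(fρ)) |∂P/∂n| = 3.34×10⁻³ / (1.43×10⁻⁴ × 1.06) = 22.0 m/s
Converting: 22.0 m/s × 3.6 = 79.3 km/h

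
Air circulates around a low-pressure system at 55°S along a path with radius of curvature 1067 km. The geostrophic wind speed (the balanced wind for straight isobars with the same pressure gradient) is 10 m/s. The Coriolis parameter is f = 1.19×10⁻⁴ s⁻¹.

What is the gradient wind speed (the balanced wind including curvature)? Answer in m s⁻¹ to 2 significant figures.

9.3 m s⁻¹

Around a low, centrifugal force acts outward with Coriolis, so pressure-gradient force balances both:
(1/ρ)|∂P/∂n| = fV + V²/R  →  V² + fR·V − fR·V_g = 0
With fR = 1.19×10⁻⁴ × 1067×10³ m = 127 m/s:
V = [−fR + √((fR)² + 4 fR V_g)]/2 = [−127 + √(127² + 4×127×10)]/2 = 9.32 m/s
Subgeostrophic (V < V_g = 10 m/s), as expected around a low.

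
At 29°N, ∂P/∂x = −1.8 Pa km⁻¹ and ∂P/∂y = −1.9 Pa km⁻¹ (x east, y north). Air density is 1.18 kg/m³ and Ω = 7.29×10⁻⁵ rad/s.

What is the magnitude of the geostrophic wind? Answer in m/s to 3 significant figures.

31.4 m/s

Coriolis parameter at 29°N:
f = 2Ω sin φ = 2 × 7.29×10⁻⁵ × sin 29° = 7.07×10⁻⁵ s⁻¹
Component geostrophic relations (x east, y north):
u_g = −(1/(fρ)) ∂P/∂y,  v_g = (1/(fρ)) ∂P/∂x
u_g = −(−1.9×10⁻³)/(7.07×10⁻⁵ × 1.18) = 22.8 m/s;  v_g = (−1.8×10⁻³)/(7.07×10⁻⁵ × 1.18) = −21.6 m/s
|V_g| = √(u_g² + v_g²) = 31.4 m/s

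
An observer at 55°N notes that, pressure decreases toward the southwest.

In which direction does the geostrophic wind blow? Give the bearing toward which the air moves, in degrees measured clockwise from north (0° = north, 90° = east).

315°

The pressure-gradient force points toward the southwest (bearing 225°).
Geostrophic balance: in the Northern Hemisphere the Coriolis force deflects motion to the right, so the geostrophic wind blows 90° to the right of the pressure-gradient force (low pressure on the left).
Rotating 225° by 90° clockwise gives 315° — the wind blows toward the northwest.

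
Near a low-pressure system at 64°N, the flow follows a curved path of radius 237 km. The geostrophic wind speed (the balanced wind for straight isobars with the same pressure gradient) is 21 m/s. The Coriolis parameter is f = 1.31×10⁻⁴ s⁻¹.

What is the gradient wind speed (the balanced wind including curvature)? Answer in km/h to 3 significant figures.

Around a low, centrifugal force acts outward with Coriolis, so pressure-gradient force balances both:
(1/ρ)|∂P/∂n| = fV + V²/R  →  V² + fR·V − fR·V_g = 0
With fR = 1.31×10⁻⁴ × 237×10³ m = 31.0 m/s:
V = [−fR + √((fR)² + 4 fR V_g)]/2 = [−31.0 + √(31.0² + 4×31.0×21)]/2 = 14.4 m/s
Subgeostrophic (V < V_g = 21 m/s), as expected around a low.
Converting: 14.4 m/s × 3.6 = 51.7 km/h

51.7 km/h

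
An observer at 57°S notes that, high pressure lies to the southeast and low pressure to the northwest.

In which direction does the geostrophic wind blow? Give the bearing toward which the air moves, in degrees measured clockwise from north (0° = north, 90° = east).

The pressure-gradient force points toward the northwest (bearing 315°).
Geostrophic balance: in the Southern Hemisphere the Coriolis force deflects motion to the left, so the geostrophic wind blows 90° to the left of the pressure-gradient force (low pressure on the right).
Rotating 315° by 90° counterclockwise gives 225° — the wind blows toward the southwest.

225°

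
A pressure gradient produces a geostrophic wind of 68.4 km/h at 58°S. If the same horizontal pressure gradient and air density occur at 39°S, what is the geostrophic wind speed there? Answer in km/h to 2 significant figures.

With the same pressure gradient and density, V_g ∝ 1/f ∝ 1/sin φ.
V₂ = V₁ · sin φ₁ / sin φ₂ = 68.4 × sin 58° / sin 39°
V₂ = 68.4 × 0.8480/0.6293 = 92 km/h

92 km/h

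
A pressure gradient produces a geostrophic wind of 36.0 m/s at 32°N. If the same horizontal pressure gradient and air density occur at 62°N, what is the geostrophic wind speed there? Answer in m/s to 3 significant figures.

With the same pressure gradient and density, V_g ∝ 1/f ∝ 1/sin φ.
V₂ = V₁ · sin φ₁ / sin φ₂ = 36.0 × sin 32° / sin 62°
V₂ = 36.0 × 0.5299/0.8829 = 21.6 m/s

21.6 m/s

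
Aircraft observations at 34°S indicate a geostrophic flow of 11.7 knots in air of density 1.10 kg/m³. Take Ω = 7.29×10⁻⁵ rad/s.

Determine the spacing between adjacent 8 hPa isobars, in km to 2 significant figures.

1500 km

Coriolis parameter at 34°S:
f = 2Ω sin φ = 2 × 7.29×10⁻⁵ × sin 34° = 8.15×10⁻⁵ s⁻¹
Wind speed in SI: 11.7 knots = 6.02 m/s
Geostrophic balance rearranged: |∂P/∂n| = f ρ V_g
|∂P/∂n| = 8.15×10⁻⁵ × 1.10 × 6.02 = 5.40×10⁻⁴ Pa/m
Isobar spacing: Δn = ΔP/|∂P/∂n| = 800 Pa / 5.40×10⁻⁴ Pa/m = 1482020 m ≈ 1500 km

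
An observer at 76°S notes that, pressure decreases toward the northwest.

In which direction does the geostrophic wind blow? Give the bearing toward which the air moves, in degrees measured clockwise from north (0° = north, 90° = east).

225°

The pressure-gradient force points toward the northwest (bearing 315°).
Geostrophic balance: in the Southern Hemisphere the Coriolis force deflects motion to the left, so the geostrophic wind blows 90° to the left of the pressure-gradient force (low pressure on the right).
Rotating 315° by 90° counterclockwise gives 225° — the wind blows toward the southwest.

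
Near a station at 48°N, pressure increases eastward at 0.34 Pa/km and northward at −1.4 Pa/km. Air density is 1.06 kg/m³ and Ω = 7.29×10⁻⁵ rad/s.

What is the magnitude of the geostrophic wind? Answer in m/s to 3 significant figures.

12.5 m/s

Coriolis parameter at 48°N:
f = 2Ω sin φ = 2 × 7.29×10⁻⁵ × sin 48° = 1.08×10⁻⁴ s⁻¹
Component geostrophic relations (x east, y north):
u_g = −(1/(fρ)) ∂P/∂y,  v_g = (1/(fρ)) ∂P/∂x
u_g = −(−1.4×10⁻³)/(1.08×10⁻⁴ × 1.06) = 12.2 m/s;  v_g = (0.34×10⁻³)/(1.08×10⁻⁴ × 1.06) = 2.96 m/s
|V_g| = √(u_g² + v_g²) = 12.5 m/s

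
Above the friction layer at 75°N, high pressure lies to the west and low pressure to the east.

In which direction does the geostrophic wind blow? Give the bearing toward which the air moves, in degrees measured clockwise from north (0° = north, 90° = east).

180°

The pressure-gradient force points toward the east (bearing 090°).
Geostrophic balance: in the Northern Hemisphere the Coriolis force deflects motion to the right, so the geostrophic wind blows 90° to the right of the pressure-gradient force (low pressure on the left).
Rotating 090° by 90° clockwise gives 180° — the wind blows toward the south.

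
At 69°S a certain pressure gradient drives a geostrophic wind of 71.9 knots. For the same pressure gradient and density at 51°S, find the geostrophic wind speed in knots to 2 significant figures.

86 knots

With the same pressure gradient and density, V_g ∝ 1/f ∝ 1/sin φ.
V₂ = V₁ · sin φ₁ / sin φ₂ = 71.9 × sin 69° / sin 51°
V₂ = 71.9 × 0.9336/0.7771 = 86 knots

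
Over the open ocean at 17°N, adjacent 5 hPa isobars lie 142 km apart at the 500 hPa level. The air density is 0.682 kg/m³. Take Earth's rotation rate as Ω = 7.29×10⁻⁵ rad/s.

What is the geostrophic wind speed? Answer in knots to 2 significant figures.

Coriolis parameter at 17°N:
f = 2Ω sin φ = 2 × 7.29×10⁻⁵ × sin 17° = 4.26×10⁻⁵ s⁻¹
Pressure gradient: |∂P/∂n| = 500 Pa / 142000 m = 3.52×10⁻³ Pa/m
Geostrophic balance (pressure-gradient force = Coriolis force):
V_g = (1/(fρ)) |∂P/∂n| = 3.52×10⁻³ / (4.26×10⁻⁵ × 0.682) = 121 m/s
Converting: 121 m/s × 1.944 = 240 knots

240 knots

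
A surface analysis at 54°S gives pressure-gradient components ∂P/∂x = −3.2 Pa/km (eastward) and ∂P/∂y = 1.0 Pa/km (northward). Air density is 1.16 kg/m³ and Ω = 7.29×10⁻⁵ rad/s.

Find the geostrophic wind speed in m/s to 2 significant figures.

25 m/s

Coriolis parameter at 54°S:
f = 2Ω sin φ = 2 × 7.29×10⁻⁵ × sin 54° = 1.18×10⁻⁴ s⁻¹
In the Southern Hemisphere f is negative: f = −1.18×10⁻⁴ s⁻¹.
Component geostrophic relations (x east, y north):
u_g = −(1/(fρ)) ∂P/∂y,  v_g = (1/(fρ)) ∂P/∂x
u_g = −(1.0×10⁻³)/(−1.18×10⁻⁴ × 1.16) = 7.31 m/s;  v_g = (−3.2×10⁻³)/(−1.18×10⁻⁴ × 1.16) = 23.4 m/s
|V_g| = √(u_g² + v_g²) = 24.5 m/s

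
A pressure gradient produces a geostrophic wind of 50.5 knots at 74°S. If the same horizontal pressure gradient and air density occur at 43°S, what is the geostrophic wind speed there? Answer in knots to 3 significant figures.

71.2 knots

With the same pressure gradient and density, V_g ∝ 1/f ∝ 1/sin φ.
V₂ = V₁ · sin φ₁ / sin φ₂ = 50.5 × sin 74° / sin 43°
V₂ = 50.5 × 0.9613/0.6820 = 71.2 knots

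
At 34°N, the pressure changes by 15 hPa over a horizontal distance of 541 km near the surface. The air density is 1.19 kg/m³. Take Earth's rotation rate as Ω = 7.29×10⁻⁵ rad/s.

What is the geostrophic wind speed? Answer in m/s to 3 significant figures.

28.6 m/s

Coriolis parameter at 34°N:
f = 2Ω sin φ = 2 × 7.29×10⁻⁵ × sin 34° = 8.15×10⁻⁵ s⁻¹
Pressure gradient: |∂P/∂n| = 1500 Pa / 541000 m = 2.77×10⁻³ Pa/m
Geostrophic balance (pressure-gradient force = Coriolis force):
V_g = (1/(fρ)) |∂P/∂n| = 2.77×10⁻³ / (8.15×10⁻⁵ × 1.19) = 28.6 m/s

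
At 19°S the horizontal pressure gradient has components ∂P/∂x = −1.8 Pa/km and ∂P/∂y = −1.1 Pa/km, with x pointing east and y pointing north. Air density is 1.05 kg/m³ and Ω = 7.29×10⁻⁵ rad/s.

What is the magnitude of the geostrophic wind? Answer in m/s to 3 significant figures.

Coriolis parameter at 19°S:
f = 2Ω sin φ = 2 × 7.29×10⁻⁵ × sin 19° = 4.75×10⁻⁵ s⁻¹
In the Southern Hemisphere f is negative: f = −4.75×10⁻⁵ s⁻¹.
Component geostrophic relations (x east, y north):
u_g = −(1/(fρ)) ∂P/∂y,  v_g = (1/(fρ)) ∂P/∂x
u_g = −(−1.1×10⁻³)/(−4.75×10⁻⁵ × 1.05) = −22.1 m/s;  v_g = (−1.8×10⁻³)/(−4.75×10⁻⁵ × 1.05) = 36.1 m/s
|V_g| = √(u_g² + v_g²) = 42.3 m/s

42.3 m/s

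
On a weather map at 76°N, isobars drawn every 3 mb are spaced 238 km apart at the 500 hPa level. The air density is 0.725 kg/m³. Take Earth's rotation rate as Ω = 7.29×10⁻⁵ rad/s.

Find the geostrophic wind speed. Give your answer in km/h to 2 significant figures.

Coriolis parameter at 76°N:
f = 2Ω sin φ = 2 × 7.29×10⁻⁵ × sin 76° = 1.41×10⁻⁴ s⁻¹
Pressure gradient: |∂P/∂n| = 300 Pa / 238000 m = 1.26×10⁻³ Pa/m
Geostrophic balance (pressure-gradient force = Coriolis force):
V_g = (1/(fρ)) |∂P/∂n| = 1.26×10⁻³ / (1.41×10⁻⁴ × 0.725) = 12.3 m/s
Converting: 12.3 m/s × 3.6 = 44 km/h

44 km/h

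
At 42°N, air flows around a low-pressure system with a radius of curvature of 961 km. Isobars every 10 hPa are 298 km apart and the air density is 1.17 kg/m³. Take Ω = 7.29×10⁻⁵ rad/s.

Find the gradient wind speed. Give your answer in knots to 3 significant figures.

45.7 knots

Coriolis parameter at 42°N:
f = 2Ω sin φ = 2 × 7.29×10⁻⁵ × sin 42° = 9.76×10⁻⁵ s⁻¹
Pressure gradient: |∂P/∂n| = 1000 Pa / 298000 m = 3.36×10⁻³ Pa/m
Geostrophic speed: V_g = |∂P/∂n|/(fρ) = 3.36×10⁻³/(9.76×10⁻⁵ × 1.17) = 29.4 m/s
Around a low, centrifugal force acts outward with Coriolis, so pressure-gradient force balances both:
(1/ρ)|∂P/∂n| = fV + V²/R  →  V² + fR·V − fR·V_g = 0
With fR = 9.76×10⁻⁵ × 961×10³ m = 93.8 m/s:
V = [−fR + √((fR)² + 4 fR V_g)]/2 = [−93.8 + √(93.8² + 4×93.8×29.4)]/2 = 23.5 m/s
Subgeostrophic (V < V_g = 29.4 m/s), as expected around a low.
Converting: 23.5 m/s × 1.944 = 45.7 knots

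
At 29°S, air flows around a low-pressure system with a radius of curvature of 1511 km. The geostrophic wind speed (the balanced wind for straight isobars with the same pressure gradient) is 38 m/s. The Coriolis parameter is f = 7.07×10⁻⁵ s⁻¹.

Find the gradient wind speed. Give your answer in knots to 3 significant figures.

Around a low, centrifugal force acts outward with Coriolis, so pressure-gradient force balances both:
(1/ρ)|∂P/∂n| = fV + V²/R  →  V² + fR·V − fR·V_g = 0
With fR = 7.07×10⁻⁵ × 1511×10³ m = 107 m/s:
V = [−fR + √((fR)² + 4 fR V_g)]/2 = [−107 + √(107² + 4×107×38)]/2 = 29.7 m/s
Subgeostrophic (V < V_g = 38 m/s), as expected around a low.
Converting: 29.7 m/s × 1.944 = 57.8 knots

57.8 knots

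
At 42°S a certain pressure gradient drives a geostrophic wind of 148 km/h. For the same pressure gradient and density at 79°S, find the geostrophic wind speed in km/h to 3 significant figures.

With the same pressure gradient and density, V_g ∝ 1/f ∝ 1/sin φ.
V₂ = V₁ · sin φ₁ / sin φ₂ = 148 × sin 42° / sin 79°
V₂ = 148 × 0.6691/0.9816 = 101 km/h

101 km/h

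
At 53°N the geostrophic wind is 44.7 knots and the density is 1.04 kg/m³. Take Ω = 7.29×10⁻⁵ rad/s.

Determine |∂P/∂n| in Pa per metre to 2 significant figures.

Coriolis parameter at 53°N:
f = 2Ω sin φ = 2 × 7.29×10⁻⁵ × sin 53° = 1.16×10⁻⁴ s⁻¹
Wind speed in SI: 44.7 knots = 23.0 m/s
Geostrophic balance rearranged: |∂P/∂n| = f ρ V_g
|∂P/∂n| = 1.16×10⁻⁴ × 1.04 × 23.0 = 2.78×10⁻³ Pa/m

2.8×10⁻³ Pa/m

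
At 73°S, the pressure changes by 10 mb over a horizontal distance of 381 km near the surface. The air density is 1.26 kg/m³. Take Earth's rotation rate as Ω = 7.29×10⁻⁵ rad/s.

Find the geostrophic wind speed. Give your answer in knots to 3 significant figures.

Coriolis parameter at 73°S:
f = 2Ω sin φ = 2 × 7.29×10⁻⁵ × sin 73° = 1.39×10⁻⁴ s⁻¹
Pressure gradient: |∂P/∂n| = 1000 Pa / 381000 m = 2.62×10⁻³ Pa/m
Geostrophic balance (pressure-gradient force = Coriolis force):
V_g = (1/(fρ)) |∂P/∂n| = 2.62×10⁻³ / (1.39×10⁻⁴ × 1.26) = 14.9 m/s
Converting: 14.9 m/s × 1.944 = 29.0 knots

29.0 knots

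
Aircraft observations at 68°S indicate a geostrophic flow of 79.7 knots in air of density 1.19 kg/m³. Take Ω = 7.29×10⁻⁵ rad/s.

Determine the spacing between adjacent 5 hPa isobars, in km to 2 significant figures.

76 km

Coriolis parameter at 68°S:
f = 2Ω sin φ = 2 × 7.29×10⁻⁵ × sin 68° = 1.35×10⁻⁴ s⁻¹
Wind speed in SI: 79.7 knots = 41.0 m/s
Geostrophic balance rearranged: |∂P/∂n| = f ρ V_g
|∂P/∂n| = 1.35×10⁻⁴ × 1.19 × 41.0 = 6.60×10⁻³ Pa/m
Isobar spacing: Δn = ΔP/|∂P/∂n| = 500 Pa / 6.60×10⁻³ Pa/m = 75806 m ≈ 76 km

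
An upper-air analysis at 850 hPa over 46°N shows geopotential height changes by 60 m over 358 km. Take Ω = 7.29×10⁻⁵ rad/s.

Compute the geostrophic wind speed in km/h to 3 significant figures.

Coriolis parameter at 46°N:
f = 2Ω sin φ = 2 × 7.29×10⁻⁵ × sin 46° = 1.05×10⁻⁴ s⁻¹
Height gradient: |∂Z/∂n| = 60 m / 358000 m = 1.68×10⁻⁴
On a pressure surface, geostrophic balance gives V_g = (g/f)|∂Z/∂n|:
V_g = 9.81 × 1.68×10⁻⁴ / 1.05×10⁻⁴ = 15.7 m/s
Converting: 15.7 m/s × 3.6 = 56.4 km/h

56.4 km/h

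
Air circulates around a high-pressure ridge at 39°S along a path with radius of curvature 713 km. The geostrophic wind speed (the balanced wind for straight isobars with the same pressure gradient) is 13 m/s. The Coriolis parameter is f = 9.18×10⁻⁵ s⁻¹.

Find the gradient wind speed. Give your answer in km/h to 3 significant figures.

64.4 km/h

Around a high, pressure-gradient force acts outward with centrifugal, so Coriolis balances both:
fV = (1/ρ)|∂P/∂n| + V²/R  →  V² − fR·V + fR·V_g = 0
With fR = 9.18×10⁻⁵ × 713×10³ m = 65.5 m/s:
V = [fR − √((fR)² − 4 fR V_g)]/2 = [65.5 − √(65.5² − 4×65.5×13)]/2 = 17.9 m/s
Supergeostrophic (V > V_g = 13 m/s), as expected around a high.
Converting: 17.9 m/s × 3.6 = 64.4 km/h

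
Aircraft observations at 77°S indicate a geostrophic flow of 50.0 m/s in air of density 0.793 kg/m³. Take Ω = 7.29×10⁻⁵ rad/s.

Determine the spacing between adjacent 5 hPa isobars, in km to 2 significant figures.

Coriolis parameter at 77°S:
f = 2Ω sin φ = 2 × 7.29×10⁻⁵ × sin 77° = 1.42×10⁻⁴ s⁻¹
Geostrophic balance rearranged: |∂P/∂n| = f ρ V_g
|∂P/∂n| = 1.42×10⁻⁴ × 0.793 × 50.0 = 5.63×10⁻³ Pa/m
Isobar spacing: Δn = ΔP/|∂P/∂n| = 500 Pa / 5.63×10⁻³ Pa/m = 88766 m ≈ 89 km

89 km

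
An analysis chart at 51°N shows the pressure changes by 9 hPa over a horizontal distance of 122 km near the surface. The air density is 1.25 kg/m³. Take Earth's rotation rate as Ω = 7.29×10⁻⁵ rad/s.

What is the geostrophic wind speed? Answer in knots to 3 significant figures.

Coriolis parameter at 51°N:
f = 2Ω sin φ = 2 × 7.29×10⁻⁵ × sin 51° = 1.13×10⁻⁴ s⁻¹
Pressure gradient: |∂P/∂n| = 900 Pa / 122000 m = 7.38×10⁻³ Pa/m
Geostrophic balance (pressure-gradient force = Coriolis force):
V_g = (1/(fρ)) |∂P/∂n| = 7.38×10⁻³ / (1.13×10⁻⁴ × 1.25) = 52.1 m/s
Converting: 52.1 m/s × 1.944 = 101 knots

101 knots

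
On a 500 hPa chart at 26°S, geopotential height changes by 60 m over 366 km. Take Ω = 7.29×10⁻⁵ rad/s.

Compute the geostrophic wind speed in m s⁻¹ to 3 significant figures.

25.2 m s⁻¹

Coriolis parameter at 26°S:
f = 2Ω sin φ = 2 × 7.29×10⁻⁵ × sin 26° = 6.39×10⁻⁵ s⁻¹
Height gradient: |∂Z/∂n| = 60 m / 366000 m = 1.64×10⁻⁴
On a pressure surface, geostrophic balance gives V_g = (g/f)|∂Z/∂n|:
V_g = 9.81 × 1.64×10⁻⁴ / 6.39×10⁻⁵ = 25.2 m/s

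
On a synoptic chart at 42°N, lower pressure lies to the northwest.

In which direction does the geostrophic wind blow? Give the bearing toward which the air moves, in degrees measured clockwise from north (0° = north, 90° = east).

The pressure-gradient force points toward the northwest (bearing 315°).
Geostrophic balance: in the Northern Hemisphere the Coriolis force deflects motion to the right, so the geostrophic wind blows 90° to the right of the pressure-gradient force (low pressure on the left).
Rotating 315° by 90° clockwise gives 045° — the wind blows toward the northeast.

045°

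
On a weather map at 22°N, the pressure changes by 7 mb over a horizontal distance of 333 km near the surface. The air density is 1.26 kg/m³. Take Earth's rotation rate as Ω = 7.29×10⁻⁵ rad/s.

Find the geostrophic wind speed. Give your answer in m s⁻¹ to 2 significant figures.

Coriolis parameter at 22°N:
f = 2Ω sin φ = 2 × 7.29×10⁻⁵ × sin 22° = 5.46×10⁻⁵ s⁻¹
Pressure gradient: |∂P/∂n| = 700 Pa / 333000 m = 2.10×10⁻³ Pa/m
Geostrophic balance (pressure-gradient force = Coriolis force):
V_g = (1/(fρ)) |∂P/∂n| = 2.10×10⁻³ / (5.46×10⁻⁵ × 1.26) = 30.5 m/s

31 m s⁻¹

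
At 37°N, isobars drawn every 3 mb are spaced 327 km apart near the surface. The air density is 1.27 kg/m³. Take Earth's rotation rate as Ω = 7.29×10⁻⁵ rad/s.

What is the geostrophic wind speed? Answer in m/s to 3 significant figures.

Coriolis parameter at 37°N:
f = 2Ω sin φ = 2 × 7.29×10⁻⁵ × sin 37° = 8.77×10⁻⁵ s⁻¹
Pressure gradient: |∂P/∂n| = 300 Pa / 327000 m = 9.17×10⁻⁴ Pa/m
Geostrophic balance (pressure-gradient force = Coriolis force):
V_g = (1/(fρ)) |∂P/∂n| = 9.17×10⁻⁴ / (8.77×10⁻⁵ × 1.27) = 8.23 m/s

8.23 m/s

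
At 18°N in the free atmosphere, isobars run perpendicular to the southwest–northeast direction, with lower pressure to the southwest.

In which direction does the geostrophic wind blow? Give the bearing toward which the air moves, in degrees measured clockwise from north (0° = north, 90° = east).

The pressure-gradient force points toward the southwest (bearing 225°).
Geostrophic balance: in the Northern Hemisphere the Coriolis force deflects motion to the right, so the geostrophic wind blows 90° to the right of the pressure-gradient force (low pressure on the left).
Rotating 225° by 90° clockwise gives 315° — the wind blows toward the northwest.

315°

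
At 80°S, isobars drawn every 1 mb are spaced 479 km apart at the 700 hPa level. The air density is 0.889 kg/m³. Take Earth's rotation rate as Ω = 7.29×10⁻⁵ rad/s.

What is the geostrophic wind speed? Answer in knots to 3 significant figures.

3.18 knots

Coriolis parameter at 80°S:
f = 2Ω sin φ = 2 × 7.29×10⁻⁵ × sin 80° = 1.44×10⁻⁴ s⁻¹
Pressure gradient: |∂P/∂n| = 100 Pa / 479000 m = 2.09×10⁻⁴ Pa/m
Geostrophic balance (pressure-gradient force = Coriolis force):
V_g = (1/(fρ)) |∂P/∂n| = 2.09×10⁻⁴ / (1.44×10⁻⁴ × 0.889) = 1.64 m/s
Converting: 1.64 m/s × 1.944 = 3.18 knots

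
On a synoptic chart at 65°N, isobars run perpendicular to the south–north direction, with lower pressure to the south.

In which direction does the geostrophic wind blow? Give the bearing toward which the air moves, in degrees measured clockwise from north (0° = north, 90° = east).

270°

The pressure-gradient force points toward the south (bearing 180°).
Geostrophic balance: in the Northern Hemisphere the Coriolis force deflects motion to the right, so the geostrophic wind blows 90° to the right of the pressure-gradient force (low pressure on the left).
Rotating 180° by 90° clockwise gives 270° — the wind blows toward the west.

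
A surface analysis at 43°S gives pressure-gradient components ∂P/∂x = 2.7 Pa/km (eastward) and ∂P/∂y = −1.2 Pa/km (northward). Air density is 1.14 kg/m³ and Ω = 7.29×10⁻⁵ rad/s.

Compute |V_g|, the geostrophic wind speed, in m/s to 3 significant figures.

26.1 m/s

Coriolis parameter at 43°S:
f = 2Ω sin φ = 2 × 7.29×10⁻⁵ × sin 43° = 9.94×10⁻⁵ s⁻¹
In the Southern Hemisphere f is negative: f = −9.94×10⁻⁵ s⁻¹.
Component geostrophic relations (x east, y north):
u_g = −(1/(fρ)) ∂P/∂y,  v_g = (1/(fρ)) ∂P/∂x
u_g = −(−1.2×10⁻³)/(−9.94×10⁻⁵ × 1.14) = −10.6 m/s;  v_g = (2.7×10⁻³)/(−9.94×10⁻⁵ × 1.14) = −23.8 m/s
|V_g| = √(u_g² + v_g²) = 26.1 m/s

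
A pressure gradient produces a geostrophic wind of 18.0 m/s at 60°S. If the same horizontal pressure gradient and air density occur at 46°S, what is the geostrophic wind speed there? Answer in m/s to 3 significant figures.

With the same pressure gradient and density, V_g ∝ 1/f ∝ 1/sin φ.
V₂ = V₁ · sin φ₁ / sin φ₂ = 18.0 × sin 60° / sin 46°
V₂ = 18.0 × 0.8660/0.7193 = 21.7 m/s

21.7 m/s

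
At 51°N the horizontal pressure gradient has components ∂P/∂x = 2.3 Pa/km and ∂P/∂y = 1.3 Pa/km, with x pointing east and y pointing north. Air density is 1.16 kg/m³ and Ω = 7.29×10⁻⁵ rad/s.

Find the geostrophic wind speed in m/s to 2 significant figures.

Coriolis parameter at 51°N:
f = 2Ω sin φ = 2 × 7.29×10⁻⁵ × sin 51° = 1.13×10⁻⁴ s⁻¹
Component geostrophic relations (x east, y north):
u_g = −(1/(fρ)) ∂P/∂y,  v_g = (1/(fρ)) ∂P/∂x
u_g = −(1.3×10⁻³)/(1.13×10⁻⁴ × 1.16) = −9.89 m/s;  v_g = (2.3×10⁻³)/(1.13×10⁻⁴ × 1.16) = 17.5 m/s
|V_g| = √(u_g² + v_g²) = 20.1 m/s

20 m/s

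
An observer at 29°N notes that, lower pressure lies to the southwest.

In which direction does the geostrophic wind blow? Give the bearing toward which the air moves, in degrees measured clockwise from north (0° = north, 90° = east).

The pressure-gradient force points toward the southwest (bearing 225°).
Geostrophic balance: in the Northern Hemisphere the Coriolis force deflects motion to the right, so the geostrophic wind blows 90° to the right of the pressure-gradient force (low pressure on the left).
Rotating 225° by 90° clockwise gives 315° — the wind blows toward the northwest.

315°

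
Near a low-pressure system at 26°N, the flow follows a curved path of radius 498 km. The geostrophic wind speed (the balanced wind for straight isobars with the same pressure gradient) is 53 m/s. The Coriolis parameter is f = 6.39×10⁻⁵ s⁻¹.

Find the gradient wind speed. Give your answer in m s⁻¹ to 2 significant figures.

Around a low, centrifugal force acts outward with Coriolis, so pressure-gradient force balances both:
(1/ρ)|∂P/∂n| = fV + V²/R  →  V² + fR·V − fR·V_g = 0
With fR = 6.39×10⁻⁵ × 498×10³ m = 31.8 m/s:
V = [−fR + √((fR)² + 4 fR V_g)]/2 = [−31.8 + √(31.8² + 4×31.8×53)]/2 = 28.1 m/s
Subgeostrophic (V < V_g = 53 m/s), as expected around a low.

28 m s⁻¹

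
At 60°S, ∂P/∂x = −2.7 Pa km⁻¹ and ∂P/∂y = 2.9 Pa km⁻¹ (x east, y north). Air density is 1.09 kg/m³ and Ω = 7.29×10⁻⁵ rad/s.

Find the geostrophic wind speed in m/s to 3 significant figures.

28.8 m/s

Coriolis parameter at 60°S:
f = 2Ω sin φ = 2 × 7.29×10⁻⁵ × sin 60° = 1.26×10⁻⁴ s⁻¹
In the Southern Hemisphere f is negative: f = −1.26×10⁻⁴ s⁻¹.
Component geostrophic relations (x east, y north):
u_g = −(1/(fρ)) ∂P/∂y,  v_g = (1/(fρ)) ∂P/∂x
u_g = −(2.9×10⁻³)/(−1.26×10⁻⁴ × 1.09) = 21.1 m/s;  v_g = (−2.7×10⁻³)/(−1.26×10⁻⁴ × 1.09) = 19.6 m/s
|V_g| = √(u_g² + v_g²) = 28.8 m/s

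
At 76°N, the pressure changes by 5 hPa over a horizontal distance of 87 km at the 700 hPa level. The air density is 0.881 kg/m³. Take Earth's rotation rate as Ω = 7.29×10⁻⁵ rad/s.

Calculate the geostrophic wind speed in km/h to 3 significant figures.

166 km/h

Coriolis parameter at 76°N:
f = 2Ω sin φ = 2 × 7.29×10⁻⁵ × sin 76° = 1.41×10⁻⁴ s⁻¹
Pressure gradient: |∂P/∂n| = 500 Pa / 87000 m = 5.75×10⁻³ Pa/m
Geostrophic balance (pressure-gradient force = Coriolis force):
V_g = (1/(fρ)) |∂P/∂n| = 5.75×10⁻³ / (1.41×10⁻⁴ × 0.881) = 46.1 m/s
Converting: 46.1 m/s × 3.6 = 166 km/h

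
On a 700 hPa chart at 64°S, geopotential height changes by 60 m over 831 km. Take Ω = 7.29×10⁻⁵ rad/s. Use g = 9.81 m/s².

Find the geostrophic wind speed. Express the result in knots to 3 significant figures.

10.5 knots

Coriolis parameter at 64°S:
f = 2Ω sin φ = 2 × 7.29×10⁻⁵ × sin 64° = 1.31×10⁻⁴ s⁻¹
Height gradient: |∂Z/∂n| = 60 m / 831000 m = 7.22×10⁻⁵
On a pressure surface, geostrophic balance gives V_g = (g/f)|∂Z/∂n|:
V_g = 9.81 × 7.22×10⁻⁵ / 1.31×10⁻⁴ = 5.41 m/s
Converting: 5.41 m/s × 1.944 = 10.5 knots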